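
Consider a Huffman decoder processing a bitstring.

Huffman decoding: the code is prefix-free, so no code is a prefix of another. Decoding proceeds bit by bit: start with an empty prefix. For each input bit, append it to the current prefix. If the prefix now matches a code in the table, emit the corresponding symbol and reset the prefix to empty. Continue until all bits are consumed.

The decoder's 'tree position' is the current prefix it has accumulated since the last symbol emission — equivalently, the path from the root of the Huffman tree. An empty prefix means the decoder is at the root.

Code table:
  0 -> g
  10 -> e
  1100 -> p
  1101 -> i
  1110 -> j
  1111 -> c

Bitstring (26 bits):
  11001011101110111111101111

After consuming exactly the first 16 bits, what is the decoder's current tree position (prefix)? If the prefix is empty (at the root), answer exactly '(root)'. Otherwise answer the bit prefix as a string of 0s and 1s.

Answer: 11

Derivation:
Bit 0: prefix='1' (no match yet)
Bit 1: prefix='11' (no match yet)
Bit 2: prefix='110' (no match yet)
Bit 3: prefix='1100' -> emit 'p', reset
Bit 4: prefix='1' (no match yet)
Bit 5: prefix='10' -> emit 'e', reset
Bit 6: prefix='1' (no match yet)
Bit 7: prefix='11' (no match yet)
Bit 8: prefix='111' (no match yet)
Bit 9: prefix='1110' -> emit 'j', reset
Bit 10: prefix='1' (no match yet)
Bit 11: prefix='11' (no match yet)
Bit 12: prefix='111' (no match yet)
Bit 13: prefix='1110' -> emit 'j', reset
Bit 14: prefix='1' (no match yet)
Bit 15: prefix='11' (no match yet)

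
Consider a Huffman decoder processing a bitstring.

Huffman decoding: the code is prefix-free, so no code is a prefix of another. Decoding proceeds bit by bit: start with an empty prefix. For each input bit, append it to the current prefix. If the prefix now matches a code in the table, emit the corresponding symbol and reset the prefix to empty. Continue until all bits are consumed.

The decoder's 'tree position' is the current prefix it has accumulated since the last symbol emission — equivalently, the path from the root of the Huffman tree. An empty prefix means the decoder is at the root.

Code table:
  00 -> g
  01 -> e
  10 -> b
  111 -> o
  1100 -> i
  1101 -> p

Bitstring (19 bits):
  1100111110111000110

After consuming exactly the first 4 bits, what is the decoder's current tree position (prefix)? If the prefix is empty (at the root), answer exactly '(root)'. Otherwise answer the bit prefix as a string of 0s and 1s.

Answer: (root)

Derivation:
Bit 0: prefix='1' (no match yet)
Bit 1: prefix='11' (no match yet)
Bit 2: prefix='110' (no match yet)
Bit 3: prefix='1100' -> emit 'i', reset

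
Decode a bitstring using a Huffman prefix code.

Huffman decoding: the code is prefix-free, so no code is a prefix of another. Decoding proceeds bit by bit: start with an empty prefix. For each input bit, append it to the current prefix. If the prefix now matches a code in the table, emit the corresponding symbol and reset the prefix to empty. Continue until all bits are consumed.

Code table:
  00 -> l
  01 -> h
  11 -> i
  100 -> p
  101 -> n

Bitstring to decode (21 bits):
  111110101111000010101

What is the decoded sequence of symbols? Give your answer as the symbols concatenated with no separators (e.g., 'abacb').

Answer: iinhiplnh

Derivation:
Bit 0: prefix='1' (no match yet)
Bit 1: prefix='11' -> emit 'i', reset
Bit 2: prefix='1' (no match yet)
Bit 3: prefix='11' -> emit 'i', reset
Bit 4: prefix='1' (no match yet)
Bit 5: prefix='10' (no match yet)
Bit 6: prefix='101' -> emit 'n', reset
Bit 7: prefix='0' (no match yet)
Bit 8: prefix='01' -> emit 'h', reset
Bit 9: prefix='1' (no match yet)
Bit 10: prefix='11' -> emit 'i', reset
Bit 11: prefix='1' (no match yet)
Bit 12: prefix='10' (no match yet)
Bit 13: prefix='100' -> emit 'p', reset
Bit 14: prefix='0' (no match yet)
Bit 15: prefix='00' -> emit 'l', reset
Bit 16: prefix='1' (no match yet)
Bit 17: prefix='10' (no match yet)
Bit 18: prefix='101' -> emit 'n', reset
Bit 19: prefix='0' (no match yet)
Bit 20: prefix='01' -> emit 'h', reset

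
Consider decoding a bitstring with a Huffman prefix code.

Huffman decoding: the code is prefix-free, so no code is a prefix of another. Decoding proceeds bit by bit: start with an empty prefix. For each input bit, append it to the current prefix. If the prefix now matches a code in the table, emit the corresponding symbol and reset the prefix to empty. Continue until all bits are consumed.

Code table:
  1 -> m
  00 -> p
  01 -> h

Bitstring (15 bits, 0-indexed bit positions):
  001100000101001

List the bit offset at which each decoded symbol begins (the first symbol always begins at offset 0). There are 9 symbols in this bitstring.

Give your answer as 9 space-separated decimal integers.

Answer: 0 2 3 4 6 8 10 12 14

Derivation:
Bit 0: prefix='0' (no match yet)
Bit 1: prefix='00' -> emit 'p', reset
Bit 2: prefix='1' -> emit 'm', reset
Bit 3: prefix='1' -> emit 'm', reset
Bit 4: prefix='0' (no match yet)
Bit 5: prefix='00' -> emit 'p', reset
Bit 6: prefix='0' (no match yet)
Bit 7: prefix='00' -> emit 'p', reset
Bit 8: prefix='0' (no match yet)
Bit 9: prefix='01' -> emit 'h', reset
Bit 10: prefix='0' (no match yet)
Bit 11: prefix='01' -> emit 'h', reset
Bit 12: prefix='0' (no match yet)
Bit 13: prefix='00' -> emit 'p', reset
Bit 14: prefix='1' -> emit 'm', reset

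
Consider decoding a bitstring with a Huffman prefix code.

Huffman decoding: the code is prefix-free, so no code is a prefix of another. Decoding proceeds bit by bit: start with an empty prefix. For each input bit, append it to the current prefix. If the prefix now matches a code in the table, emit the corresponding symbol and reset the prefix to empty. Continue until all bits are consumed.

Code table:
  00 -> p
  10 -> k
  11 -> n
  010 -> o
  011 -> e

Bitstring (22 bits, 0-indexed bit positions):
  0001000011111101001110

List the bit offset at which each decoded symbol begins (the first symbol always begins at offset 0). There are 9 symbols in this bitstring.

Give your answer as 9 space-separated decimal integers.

Answer: 0 2 5 7 10 12 14 17 20

Derivation:
Bit 0: prefix='0' (no match yet)
Bit 1: prefix='00' -> emit 'p', reset
Bit 2: prefix='0' (no match yet)
Bit 3: prefix='01' (no match yet)
Bit 4: prefix='010' -> emit 'o', reset
Bit 5: prefix='0' (no match yet)
Bit 6: prefix='00' -> emit 'p', reset
Bit 7: prefix='0' (no match yet)
Bit 8: prefix='01' (no match yet)
Bit 9: prefix='011' -> emit 'e', reset
Bit 10: prefix='1' (no match yet)
Bit 11: prefix='11' -> emit 'n', reset
Bit 12: prefix='1' (no match yet)
Bit 13: prefix='11' -> emit 'n', reset
Bit 14: prefix='0' (no match yet)
Bit 15: prefix='01' (no match yet)
Bit 16: prefix='010' -> emit 'o', reset
Bit 17: prefix='0' (no match yet)
Bit 18: prefix='01' (no match yet)
Bit 19: prefix='011' -> emit 'e', reset
Bit 20: prefix='1' (no match yet)
Bit 21: prefix='10' -> emit 'k', reset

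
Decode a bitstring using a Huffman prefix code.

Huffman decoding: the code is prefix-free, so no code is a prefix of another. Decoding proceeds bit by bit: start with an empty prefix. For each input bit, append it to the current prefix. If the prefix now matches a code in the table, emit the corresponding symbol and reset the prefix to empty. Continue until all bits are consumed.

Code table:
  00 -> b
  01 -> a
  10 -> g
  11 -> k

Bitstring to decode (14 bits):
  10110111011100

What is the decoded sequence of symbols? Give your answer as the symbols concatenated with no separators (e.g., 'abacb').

Answer: gkakakb

Derivation:
Bit 0: prefix='1' (no match yet)
Bit 1: prefix='10' -> emit 'g', reset
Bit 2: prefix='1' (no match yet)
Bit 3: prefix='11' -> emit 'k', reset
Bit 4: prefix='0' (no match yet)
Bit 5: prefix='01' -> emit 'a', reset
Bit 6: prefix='1' (no match yet)
Bit 7: prefix='11' -> emit 'k', reset
Bit 8: prefix='0' (no match yet)
Bit 9: prefix='01' -> emit 'a', reset
Bit 10: prefix='1' (no match yet)
Bit 11: prefix='11' -> emit 'k', reset
Bit 12: prefix='0' (no match yet)
Bit 13: prefix='00' -> emit 'b', reset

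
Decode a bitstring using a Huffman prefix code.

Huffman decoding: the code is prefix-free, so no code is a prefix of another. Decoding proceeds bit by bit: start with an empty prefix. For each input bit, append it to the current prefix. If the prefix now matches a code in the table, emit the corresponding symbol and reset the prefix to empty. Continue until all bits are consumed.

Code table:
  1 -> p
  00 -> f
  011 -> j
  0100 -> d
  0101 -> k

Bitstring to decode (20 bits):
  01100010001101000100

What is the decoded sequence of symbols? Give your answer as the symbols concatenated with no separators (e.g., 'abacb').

Bit 0: prefix='0' (no match yet)
Bit 1: prefix='01' (no match yet)
Bit 2: prefix='011' -> emit 'j', reset
Bit 3: prefix='0' (no match yet)
Bit 4: prefix='00' -> emit 'f', reset
Bit 5: prefix='0' (no match yet)
Bit 6: prefix='01' (no match yet)
Bit 7: prefix='010' (no match yet)
Bit 8: prefix='0100' -> emit 'd', reset
Bit 9: prefix='0' (no match yet)
Bit 10: prefix='01' (no match yet)
Bit 11: prefix='011' -> emit 'j', reset
Bit 12: prefix='0' (no match yet)
Bit 13: prefix='01' (no match yet)
Bit 14: prefix='010' (no match yet)
Bit 15: prefix='0100' -> emit 'd', reset
Bit 16: prefix='0' (no match yet)
Bit 17: prefix='01' (no match yet)
Bit 18: prefix='010' (no match yet)
Bit 19: prefix='0100' -> emit 'd', reset

Answer: jfdjdd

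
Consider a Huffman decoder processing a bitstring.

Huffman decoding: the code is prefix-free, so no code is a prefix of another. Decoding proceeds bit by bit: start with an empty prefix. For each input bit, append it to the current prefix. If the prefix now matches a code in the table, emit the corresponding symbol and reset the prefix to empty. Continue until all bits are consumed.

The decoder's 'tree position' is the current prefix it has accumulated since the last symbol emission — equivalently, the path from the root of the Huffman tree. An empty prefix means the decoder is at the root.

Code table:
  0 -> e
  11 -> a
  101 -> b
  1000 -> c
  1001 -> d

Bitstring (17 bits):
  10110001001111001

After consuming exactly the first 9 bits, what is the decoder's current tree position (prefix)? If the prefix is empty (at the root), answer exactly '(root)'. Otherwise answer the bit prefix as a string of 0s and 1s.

Bit 0: prefix='1' (no match yet)
Bit 1: prefix='10' (no match yet)
Bit 2: prefix='101' -> emit 'b', reset
Bit 3: prefix='1' (no match yet)
Bit 4: prefix='10' (no match yet)
Bit 5: prefix='100' (no match yet)
Bit 6: prefix='1000' -> emit 'c', reset
Bit 7: prefix='1' (no match yet)
Bit 8: prefix='10' (no match yet)

Answer: 10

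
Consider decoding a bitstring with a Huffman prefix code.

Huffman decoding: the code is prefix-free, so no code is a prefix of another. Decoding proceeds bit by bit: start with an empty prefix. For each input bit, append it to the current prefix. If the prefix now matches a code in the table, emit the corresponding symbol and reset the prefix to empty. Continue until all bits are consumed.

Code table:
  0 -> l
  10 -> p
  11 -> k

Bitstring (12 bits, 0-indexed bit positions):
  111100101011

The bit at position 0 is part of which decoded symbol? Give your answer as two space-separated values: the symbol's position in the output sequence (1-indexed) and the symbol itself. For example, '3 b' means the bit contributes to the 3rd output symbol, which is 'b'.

Bit 0: prefix='1' (no match yet)
Bit 1: prefix='11' -> emit 'k', reset
Bit 2: prefix='1' (no match yet)
Bit 3: prefix='11' -> emit 'k', reset
Bit 4: prefix='0' -> emit 'l', reset

Answer: 1 k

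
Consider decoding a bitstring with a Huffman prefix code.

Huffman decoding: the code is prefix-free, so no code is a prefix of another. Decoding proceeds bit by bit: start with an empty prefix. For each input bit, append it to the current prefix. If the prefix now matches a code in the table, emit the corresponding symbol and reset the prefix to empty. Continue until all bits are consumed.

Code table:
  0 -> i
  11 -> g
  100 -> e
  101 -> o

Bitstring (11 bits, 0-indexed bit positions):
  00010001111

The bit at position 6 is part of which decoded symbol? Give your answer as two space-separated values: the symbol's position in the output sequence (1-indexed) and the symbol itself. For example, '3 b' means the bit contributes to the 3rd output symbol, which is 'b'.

Bit 0: prefix='0' -> emit 'i', reset
Bit 1: prefix='0' -> emit 'i', reset
Bit 2: prefix='0' -> emit 'i', reset
Bit 3: prefix='1' (no match yet)
Bit 4: prefix='10' (no match yet)
Bit 5: prefix='100' -> emit 'e', reset
Bit 6: prefix='0' -> emit 'i', reset
Bit 7: prefix='1' (no match yet)
Bit 8: prefix='11' -> emit 'g', reset
Bit 9: prefix='1' (no match yet)
Bit 10: prefix='11' -> emit 'g', reset

Answer: 5 i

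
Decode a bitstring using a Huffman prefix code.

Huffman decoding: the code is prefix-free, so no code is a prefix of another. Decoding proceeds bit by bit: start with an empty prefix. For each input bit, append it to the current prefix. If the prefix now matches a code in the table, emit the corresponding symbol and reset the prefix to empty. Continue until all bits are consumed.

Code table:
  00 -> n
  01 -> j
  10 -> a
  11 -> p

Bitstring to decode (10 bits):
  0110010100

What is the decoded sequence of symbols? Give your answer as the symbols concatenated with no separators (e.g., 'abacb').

Answer: jajjn

Derivation:
Bit 0: prefix='0' (no match yet)
Bit 1: prefix='01' -> emit 'j', reset
Bit 2: prefix='1' (no match yet)
Bit 3: prefix='10' -> emit 'a', reset
Bit 4: prefix='0' (no match yet)
Bit 5: prefix='01' -> emit 'j', reset
Bit 6: prefix='0' (no match yet)
Bit 7: prefix='01' -> emit 'j', reset
Bit 8: prefix='0' (no match yet)
Bit 9: prefix='00' -> emit 'n', reset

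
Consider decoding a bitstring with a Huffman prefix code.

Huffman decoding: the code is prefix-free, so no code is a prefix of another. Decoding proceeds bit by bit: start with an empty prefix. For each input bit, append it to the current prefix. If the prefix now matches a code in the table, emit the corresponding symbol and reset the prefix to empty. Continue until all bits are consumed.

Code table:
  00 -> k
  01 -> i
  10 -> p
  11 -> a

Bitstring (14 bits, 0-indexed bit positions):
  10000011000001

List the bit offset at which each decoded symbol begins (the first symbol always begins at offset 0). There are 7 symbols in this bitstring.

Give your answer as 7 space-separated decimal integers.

Bit 0: prefix='1' (no match yet)
Bit 1: prefix='10' -> emit 'p', reset
Bit 2: prefix='0' (no match yet)
Bit 3: prefix='00' -> emit 'k', reset
Bit 4: prefix='0' (no match yet)
Bit 5: prefix='00' -> emit 'k', reset
Bit 6: prefix='1' (no match yet)
Bit 7: prefix='11' -> emit 'a', reset
Bit 8: prefix='0' (no match yet)
Bit 9: prefix='00' -> emit 'k', reset
Bit 10: prefix='0' (no match yet)
Bit 11: prefix='00' -> emit 'k', reset
Bit 12: prefix='0' (no match yet)
Bit 13: prefix='01' -> emit 'i', reset

Answer: 0 2 4 6 8 10 12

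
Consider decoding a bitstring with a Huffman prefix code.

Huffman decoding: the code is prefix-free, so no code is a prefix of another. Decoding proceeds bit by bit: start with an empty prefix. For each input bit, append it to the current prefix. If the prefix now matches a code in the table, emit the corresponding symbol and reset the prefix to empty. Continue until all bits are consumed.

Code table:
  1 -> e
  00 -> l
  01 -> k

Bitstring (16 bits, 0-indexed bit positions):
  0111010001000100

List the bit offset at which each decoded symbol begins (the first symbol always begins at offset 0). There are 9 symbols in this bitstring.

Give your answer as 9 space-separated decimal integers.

Answer: 0 2 3 4 6 8 10 12 14

Derivation:
Bit 0: prefix='0' (no match yet)
Bit 1: prefix='01' -> emit 'k', reset
Bit 2: prefix='1' -> emit 'e', reset
Bit 3: prefix='1' -> emit 'e', reset
Bit 4: prefix='0' (no match yet)
Bit 5: prefix='01' -> emit 'k', reset
Bit 6: prefix='0' (no match yet)
Bit 7: prefix='00' -> emit 'l', reset
Bit 8: prefix='0' (no match yet)
Bit 9: prefix='01' -> emit 'k', reset
Bit 10: prefix='0' (no match yet)
Bit 11: prefix='00' -> emit 'l', reset
Bit 12: prefix='0' (no match yet)
Bit 13: prefix='01' -> emit 'k', reset
Bit 14: prefix='0' (no match yet)
Bit 15: prefix='00' -> emit 'l', reset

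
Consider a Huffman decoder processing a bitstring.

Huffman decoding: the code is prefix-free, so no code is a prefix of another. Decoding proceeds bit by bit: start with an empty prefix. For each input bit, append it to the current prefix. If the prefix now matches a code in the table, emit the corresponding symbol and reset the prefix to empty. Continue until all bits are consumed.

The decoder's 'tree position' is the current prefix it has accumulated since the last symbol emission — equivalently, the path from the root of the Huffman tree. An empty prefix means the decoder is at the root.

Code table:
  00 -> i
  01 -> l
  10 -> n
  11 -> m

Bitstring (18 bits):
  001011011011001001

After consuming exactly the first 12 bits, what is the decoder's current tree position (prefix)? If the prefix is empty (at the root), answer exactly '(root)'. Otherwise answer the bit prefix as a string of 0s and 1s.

Bit 0: prefix='0' (no match yet)
Bit 1: prefix='00' -> emit 'i', reset
Bit 2: prefix='1' (no match yet)
Bit 3: prefix='10' -> emit 'n', reset
Bit 4: prefix='1' (no match yet)
Bit 5: prefix='11' -> emit 'm', reset
Bit 6: prefix='0' (no match yet)
Bit 7: prefix='01' -> emit 'l', reset
Bit 8: prefix='1' (no match yet)
Bit 9: prefix='10' -> emit 'n', reset
Bit 10: prefix='1' (no match yet)
Bit 11: prefix='11' -> emit 'm', reset

Answer: (root)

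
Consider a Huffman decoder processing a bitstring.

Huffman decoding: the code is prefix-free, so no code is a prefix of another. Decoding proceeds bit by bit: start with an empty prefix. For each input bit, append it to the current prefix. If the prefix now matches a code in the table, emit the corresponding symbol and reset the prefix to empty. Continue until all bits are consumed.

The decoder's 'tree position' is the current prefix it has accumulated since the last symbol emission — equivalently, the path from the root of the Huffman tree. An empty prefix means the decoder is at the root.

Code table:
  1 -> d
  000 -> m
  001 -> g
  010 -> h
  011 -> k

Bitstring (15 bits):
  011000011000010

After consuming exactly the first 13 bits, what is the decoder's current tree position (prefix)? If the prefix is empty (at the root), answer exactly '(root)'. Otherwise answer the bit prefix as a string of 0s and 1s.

Answer: 0

Derivation:
Bit 0: prefix='0' (no match yet)
Bit 1: prefix='01' (no match yet)
Bit 2: prefix='011' -> emit 'k', reset
Bit 3: prefix='0' (no match yet)
Bit 4: prefix='00' (no match yet)
Bit 5: prefix='000' -> emit 'm', reset
Bit 6: prefix='0' (no match yet)
Bit 7: prefix='01' (no match yet)
Bit 8: prefix='011' -> emit 'k', reset
Bit 9: prefix='0' (no match yet)
Bit 10: prefix='00' (no match yet)
Bit 11: prefix='000' -> emit 'm', reset
Bit 12: prefix='0' (no match yet)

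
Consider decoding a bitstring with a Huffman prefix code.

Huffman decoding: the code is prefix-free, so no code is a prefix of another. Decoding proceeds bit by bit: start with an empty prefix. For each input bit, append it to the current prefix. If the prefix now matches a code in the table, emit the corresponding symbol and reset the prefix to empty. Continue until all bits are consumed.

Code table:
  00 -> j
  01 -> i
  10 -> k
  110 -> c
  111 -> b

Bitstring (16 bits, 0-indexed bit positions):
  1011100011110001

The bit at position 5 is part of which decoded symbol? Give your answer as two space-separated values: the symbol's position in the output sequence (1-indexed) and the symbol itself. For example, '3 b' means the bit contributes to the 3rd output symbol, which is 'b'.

Bit 0: prefix='1' (no match yet)
Bit 1: prefix='10' -> emit 'k', reset
Bit 2: prefix='1' (no match yet)
Bit 3: prefix='11' (no match yet)
Bit 4: prefix='111' -> emit 'b', reset
Bit 5: prefix='0' (no match yet)
Bit 6: prefix='00' -> emit 'j', reset
Bit 7: prefix='0' (no match yet)
Bit 8: prefix='01' -> emit 'i', reset
Bit 9: prefix='1' (no match yet)

Answer: 3 j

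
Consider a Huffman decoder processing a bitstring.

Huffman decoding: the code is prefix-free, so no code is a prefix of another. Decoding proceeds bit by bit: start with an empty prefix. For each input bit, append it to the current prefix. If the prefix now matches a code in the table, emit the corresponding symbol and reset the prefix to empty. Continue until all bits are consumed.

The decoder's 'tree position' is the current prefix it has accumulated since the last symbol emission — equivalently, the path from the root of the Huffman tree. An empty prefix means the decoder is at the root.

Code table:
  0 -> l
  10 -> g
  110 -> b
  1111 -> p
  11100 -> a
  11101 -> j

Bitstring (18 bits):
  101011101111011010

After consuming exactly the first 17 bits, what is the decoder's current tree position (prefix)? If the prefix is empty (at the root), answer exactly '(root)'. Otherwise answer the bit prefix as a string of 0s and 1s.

Answer: 1

Derivation:
Bit 0: prefix='1' (no match yet)
Bit 1: prefix='10' -> emit 'g', reset
Bit 2: prefix='1' (no match yet)
Bit 3: prefix='10' -> emit 'g', reset
Bit 4: prefix='1' (no match yet)
Bit 5: prefix='11' (no match yet)
Bit 6: prefix='111' (no match yet)
Bit 7: prefix='1110' (no match yet)
Bit 8: prefix='11101' -> emit 'j', reset
Bit 9: prefix='1' (no match yet)
Bit 10: prefix='11' (no match yet)
Bit 11: prefix='111' (no match yet)
Bit 12: prefix='1110' (no match yet)
Bit 13: prefix='11101' -> emit 'j', reset
Bit 14: prefix='1' (no match yet)
Bit 15: prefix='10' -> emit 'g', reset
Bit 16: prefix='1' (no match yet)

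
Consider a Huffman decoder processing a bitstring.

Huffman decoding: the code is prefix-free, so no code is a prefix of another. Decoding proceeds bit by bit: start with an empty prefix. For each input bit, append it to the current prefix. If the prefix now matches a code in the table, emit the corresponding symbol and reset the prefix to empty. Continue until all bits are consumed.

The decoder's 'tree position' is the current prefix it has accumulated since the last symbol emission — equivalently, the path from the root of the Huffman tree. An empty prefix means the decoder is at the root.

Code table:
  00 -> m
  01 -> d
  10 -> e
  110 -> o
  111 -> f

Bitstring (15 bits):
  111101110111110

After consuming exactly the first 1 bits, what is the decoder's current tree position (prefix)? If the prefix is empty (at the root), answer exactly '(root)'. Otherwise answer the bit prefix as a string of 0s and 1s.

Answer: 1

Derivation:
Bit 0: prefix='1' (no match yet)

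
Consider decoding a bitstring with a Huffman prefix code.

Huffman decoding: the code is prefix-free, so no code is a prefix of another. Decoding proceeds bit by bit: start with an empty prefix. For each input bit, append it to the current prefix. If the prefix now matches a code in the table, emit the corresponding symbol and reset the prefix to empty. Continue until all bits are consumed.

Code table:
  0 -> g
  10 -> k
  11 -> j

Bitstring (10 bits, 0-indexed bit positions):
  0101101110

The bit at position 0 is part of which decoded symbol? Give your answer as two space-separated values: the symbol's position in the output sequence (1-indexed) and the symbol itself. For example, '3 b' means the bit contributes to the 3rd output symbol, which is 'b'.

Bit 0: prefix='0' -> emit 'g', reset
Bit 1: prefix='1' (no match yet)
Bit 2: prefix='10' -> emit 'k', reset
Bit 3: prefix='1' (no match yet)
Bit 4: prefix='11' -> emit 'j', reset

Answer: 1 g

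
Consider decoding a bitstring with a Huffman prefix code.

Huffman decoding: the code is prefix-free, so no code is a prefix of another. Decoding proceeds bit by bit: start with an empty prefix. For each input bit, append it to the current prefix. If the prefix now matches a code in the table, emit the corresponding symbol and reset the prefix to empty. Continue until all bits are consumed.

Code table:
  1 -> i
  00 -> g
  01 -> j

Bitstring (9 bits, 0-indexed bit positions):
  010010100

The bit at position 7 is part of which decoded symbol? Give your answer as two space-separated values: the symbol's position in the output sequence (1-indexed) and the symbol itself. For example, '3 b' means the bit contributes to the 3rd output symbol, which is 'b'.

Bit 0: prefix='0' (no match yet)
Bit 1: prefix='01' -> emit 'j', reset
Bit 2: prefix='0' (no match yet)
Bit 3: prefix='00' -> emit 'g', reset
Bit 4: prefix='1' -> emit 'i', reset
Bit 5: prefix='0' (no match yet)
Bit 6: prefix='01' -> emit 'j', reset
Bit 7: prefix='0' (no match yet)
Bit 8: prefix='00' -> emit 'g', reset

Answer: 5 g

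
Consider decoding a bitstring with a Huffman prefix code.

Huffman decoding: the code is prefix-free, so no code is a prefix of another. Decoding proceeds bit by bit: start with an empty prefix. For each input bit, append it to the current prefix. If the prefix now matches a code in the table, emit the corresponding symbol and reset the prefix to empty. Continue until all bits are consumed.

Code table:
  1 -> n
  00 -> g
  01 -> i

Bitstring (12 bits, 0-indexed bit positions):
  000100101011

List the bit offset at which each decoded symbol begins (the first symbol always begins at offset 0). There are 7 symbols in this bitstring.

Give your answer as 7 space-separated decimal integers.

Bit 0: prefix='0' (no match yet)
Bit 1: prefix='00' -> emit 'g', reset
Bit 2: prefix='0' (no match yet)
Bit 3: prefix='01' -> emit 'i', reset
Bit 4: prefix='0' (no match yet)
Bit 5: prefix='00' -> emit 'g', reset
Bit 6: prefix='1' -> emit 'n', reset
Bit 7: prefix='0' (no match yet)
Bit 8: prefix='01' -> emit 'i', reset
Bit 9: prefix='0' (no match yet)
Bit 10: prefix='01' -> emit 'i', reset
Bit 11: prefix='1' -> emit 'n', reset

Answer: 0 2 4 6 7 9 11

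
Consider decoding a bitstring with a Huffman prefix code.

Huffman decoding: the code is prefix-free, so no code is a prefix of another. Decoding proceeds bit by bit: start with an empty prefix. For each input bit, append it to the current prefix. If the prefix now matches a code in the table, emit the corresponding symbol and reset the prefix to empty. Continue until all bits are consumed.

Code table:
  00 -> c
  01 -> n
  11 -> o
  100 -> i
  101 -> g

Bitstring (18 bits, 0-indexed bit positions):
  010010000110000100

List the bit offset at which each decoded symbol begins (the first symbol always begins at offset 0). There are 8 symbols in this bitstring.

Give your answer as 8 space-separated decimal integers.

Answer: 0 2 4 7 9 11 13 15

Derivation:
Bit 0: prefix='0' (no match yet)
Bit 1: prefix='01' -> emit 'n', reset
Bit 2: prefix='0' (no match yet)
Bit 3: prefix='00' -> emit 'c', reset
Bit 4: prefix='1' (no match yet)
Bit 5: prefix='10' (no match yet)
Bit 6: prefix='100' -> emit 'i', reset
Bit 7: prefix='0' (no match yet)
Bit 8: prefix='00' -> emit 'c', reset
Bit 9: prefix='1' (no match yet)
Bit 10: prefix='11' -> emit 'o', reset
Bit 11: prefix='0' (no match yet)
Bit 12: prefix='00' -> emit 'c', reset
Bit 13: prefix='0' (no match yet)
Bit 14: prefix='00' -> emit 'c', reset
Bit 15: prefix='1' (no match yet)
Bit 16: prefix='10' (no match yet)
Bit 17: prefix='100' -> emit 'i', reset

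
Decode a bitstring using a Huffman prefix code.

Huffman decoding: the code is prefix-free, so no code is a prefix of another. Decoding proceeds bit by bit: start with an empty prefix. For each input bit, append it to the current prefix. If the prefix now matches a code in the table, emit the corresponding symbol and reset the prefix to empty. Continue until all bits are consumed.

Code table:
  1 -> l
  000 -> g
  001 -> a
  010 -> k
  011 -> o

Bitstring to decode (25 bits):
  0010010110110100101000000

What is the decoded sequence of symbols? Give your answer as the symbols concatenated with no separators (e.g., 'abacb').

Bit 0: prefix='0' (no match yet)
Bit 1: prefix='00' (no match yet)
Bit 2: prefix='001' -> emit 'a', reset
Bit 3: prefix='0' (no match yet)
Bit 4: prefix='00' (no match yet)
Bit 5: prefix='001' -> emit 'a', reset
Bit 6: prefix='0' (no match yet)
Bit 7: prefix='01' (no match yet)
Bit 8: prefix='011' -> emit 'o', reset
Bit 9: prefix='0' (no match yet)
Bit 10: prefix='01' (no match yet)
Bit 11: prefix='011' -> emit 'o', reset
Bit 12: prefix='0' (no match yet)
Bit 13: prefix='01' (no match yet)
Bit 14: prefix='010' -> emit 'k', reset
Bit 15: prefix='0' (no match yet)
Bit 16: prefix='01' (no match yet)
Bit 17: prefix='010' -> emit 'k', reset
Bit 18: prefix='1' -> emit 'l', reset
Bit 19: prefix='0' (no match yet)
Bit 20: prefix='00' (no match yet)
Bit 21: prefix='000' -> emit 'g', reset
Bit 22: prefix='0' (no match yet)
Bit 23: prefix='00' (no match yet)
Bit 24: prefix='000' -> emit 'g', reset

Answer: aaookklgg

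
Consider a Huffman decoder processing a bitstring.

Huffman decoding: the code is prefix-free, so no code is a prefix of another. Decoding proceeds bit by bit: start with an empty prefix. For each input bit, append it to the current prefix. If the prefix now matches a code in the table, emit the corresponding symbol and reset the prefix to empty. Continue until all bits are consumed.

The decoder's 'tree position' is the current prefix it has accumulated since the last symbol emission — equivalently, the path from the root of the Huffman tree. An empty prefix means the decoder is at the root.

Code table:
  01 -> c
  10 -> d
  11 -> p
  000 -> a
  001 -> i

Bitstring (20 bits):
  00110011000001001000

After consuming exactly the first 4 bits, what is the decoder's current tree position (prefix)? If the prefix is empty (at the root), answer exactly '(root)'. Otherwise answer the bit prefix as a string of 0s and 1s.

Answer: 1

Derivation:
Bit 0: prefix='0' (no match yet)
Bit 1: prefix='00' (no match yet)
Bit 2: prefix='001' -> emit 'i', reset
Bit 3: prefix='1' (no match yet)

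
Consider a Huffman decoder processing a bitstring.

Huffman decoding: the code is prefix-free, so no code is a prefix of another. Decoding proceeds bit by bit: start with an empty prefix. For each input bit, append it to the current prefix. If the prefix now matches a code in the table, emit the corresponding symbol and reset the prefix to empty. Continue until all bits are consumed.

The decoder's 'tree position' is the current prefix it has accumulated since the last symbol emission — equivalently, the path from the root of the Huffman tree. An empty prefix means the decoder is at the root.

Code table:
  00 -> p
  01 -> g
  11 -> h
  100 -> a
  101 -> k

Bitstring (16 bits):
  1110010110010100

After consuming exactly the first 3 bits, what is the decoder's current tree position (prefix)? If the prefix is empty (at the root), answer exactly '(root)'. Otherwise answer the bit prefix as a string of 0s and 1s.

Answer: 1

Derivation:
Bit 0: prefix='1' (no match yet)
Bit 1: prefix='11' -> emit 'h', reset
Bit 2: prefix='1' (no match yet)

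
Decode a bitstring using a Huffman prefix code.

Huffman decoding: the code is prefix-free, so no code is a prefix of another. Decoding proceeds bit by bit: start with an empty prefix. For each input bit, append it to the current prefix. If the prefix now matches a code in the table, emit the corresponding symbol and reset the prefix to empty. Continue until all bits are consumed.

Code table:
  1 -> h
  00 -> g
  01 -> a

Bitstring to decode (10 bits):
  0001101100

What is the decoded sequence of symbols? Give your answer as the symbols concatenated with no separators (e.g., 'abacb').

Bit 0: prefix='0' (no match yet)
Bit 1: prefix='00' -> emit 'g', reset
Bit 2: prefix='0' (no match yet)
Bit 3: prefix='01' -> emit 'a', reset
Bit 4: prefix='1' -> emit 'h', reset
Bit 5: prefix='0' (no match yet)
Bit 6: prefix='01' -> emit 'a', reset
Bit 7: prefix='1' -> emit 'h', reset
Bit 8: prefix='0' (no match yet)
Bit 9: prefix='00' -> emit 'g', reset

Answer: gahahg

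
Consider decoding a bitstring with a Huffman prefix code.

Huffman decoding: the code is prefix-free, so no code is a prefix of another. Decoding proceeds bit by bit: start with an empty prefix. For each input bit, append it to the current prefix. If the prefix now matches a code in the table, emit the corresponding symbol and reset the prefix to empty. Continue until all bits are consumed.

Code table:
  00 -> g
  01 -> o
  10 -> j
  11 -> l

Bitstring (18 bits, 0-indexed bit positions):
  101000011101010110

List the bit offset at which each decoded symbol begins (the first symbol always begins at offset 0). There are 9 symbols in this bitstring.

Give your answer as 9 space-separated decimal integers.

Bit 0: prefix='1' (no match yet)
Bit 1: prefix='10' -> emit 'j', reset
Bit 2: prefix='1' (no match yet)
Bit 3: prefix='10' -> emit 'j', reset
Bit 4: prefix='0' (no match yet)
Bit 5: prefix='00' -> emit 'g', reset
Bit 6: prefix='0' (no match yet)
Bit 7: prefix='01' -> emit 'o', reset
Bit 8: prefix='1' (no match yet)
Bit 9: prefix='11' -> emit 'l', reset
Bit 10: prefix='0' (no match yet)
Bit 11: prefix='01' -> emit 'o', reset
Bit 12: prefix='0' (no match yet)
Bit 13: prefix='01' -> emit 'o', reset
Bit 14: prefix='0' (no match yet)
Bit 15: prefix='01' -> emit 'o', reset
Bit 16: prefix='1' (no match yet)
Bit 17: prefix='10' -> emit 'j', reset

Answer: 0 2 4 6 8 10 12 14 16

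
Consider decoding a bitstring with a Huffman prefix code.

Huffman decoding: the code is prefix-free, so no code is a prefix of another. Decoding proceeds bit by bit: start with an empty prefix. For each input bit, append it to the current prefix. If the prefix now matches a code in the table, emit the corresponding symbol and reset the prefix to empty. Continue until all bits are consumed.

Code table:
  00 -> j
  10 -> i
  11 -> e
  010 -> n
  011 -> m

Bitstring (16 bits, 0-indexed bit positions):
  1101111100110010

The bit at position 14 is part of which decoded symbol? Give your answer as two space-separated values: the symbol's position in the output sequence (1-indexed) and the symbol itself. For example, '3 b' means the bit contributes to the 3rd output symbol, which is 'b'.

Answer: 7 i

Derivation:
Bit 0: prefix='1' (no match yet)
Bit 1: prefix='11' -> emit 'e', reset
Bit 2: prefix='0' (no match yet)
Bit 3: prefix='01' (no match yet)
Bit 4: prefix='011' -> emit 'm', reset
Bit 5: prefix='1' (no match yet)
Bit 6: prefix='11' -> emit 'e', reset
Bit 7: prefix='1' (no match yet)
Bit 8: prefix='10' -> emit 'i', reset
Bit 9: prefix='0' (no match yet)
Bit 10: prefix='01' (no match yet)
Bit 11: prefix='011' -> emit 'm', reset
Bit 12: prefix='0' (no match yet)
Bit 13: prefix='00' -> emit 'j', reset
Bit 14: prefix='1' (no match yet)
Bit 15: prefix='10' -> emit 'i', reset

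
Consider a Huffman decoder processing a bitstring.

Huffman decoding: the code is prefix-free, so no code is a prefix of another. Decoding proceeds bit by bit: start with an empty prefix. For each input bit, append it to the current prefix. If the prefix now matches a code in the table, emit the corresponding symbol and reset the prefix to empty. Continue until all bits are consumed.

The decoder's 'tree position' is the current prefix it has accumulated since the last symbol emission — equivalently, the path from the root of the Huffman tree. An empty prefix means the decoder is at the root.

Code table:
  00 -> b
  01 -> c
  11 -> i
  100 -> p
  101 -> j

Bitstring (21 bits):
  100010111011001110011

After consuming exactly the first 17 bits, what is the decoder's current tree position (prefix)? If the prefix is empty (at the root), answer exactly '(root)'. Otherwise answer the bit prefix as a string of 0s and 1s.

Answer: 1

Derivation:
Bit 0: prefix='1' (no match yet)
Bit 1: prefix='10' (no match yet)
Bit 2: prefix='100' -> emit 'p', reset
Bit 3: prefix='0' (no match yet)
Bit 4: prefix='01' -> emit 'c', reset
Bit 5: prefix='0' (no match yet)
Bit 6: prefix='01' -> emit 'c', reset
Bit 7: prefix='1' (no match yet)
Bit 8: prefix='11' -> emit 'i', reset
Bit 9: prefix='0' (no match yet)
Bit 10: prefix='01' -> emit 'c', reset
Bit 11: prefix='1' (no match yet)
Bit 12: prefix='10' (no match yet)
Bit 13: prefix='100' -> emit 'p', reset
Bit 14: prefix='1' (no match yet)
Bit 15: prefix='11' -> emit 'i', reset
Bit 16: prefix='1' (no match yet)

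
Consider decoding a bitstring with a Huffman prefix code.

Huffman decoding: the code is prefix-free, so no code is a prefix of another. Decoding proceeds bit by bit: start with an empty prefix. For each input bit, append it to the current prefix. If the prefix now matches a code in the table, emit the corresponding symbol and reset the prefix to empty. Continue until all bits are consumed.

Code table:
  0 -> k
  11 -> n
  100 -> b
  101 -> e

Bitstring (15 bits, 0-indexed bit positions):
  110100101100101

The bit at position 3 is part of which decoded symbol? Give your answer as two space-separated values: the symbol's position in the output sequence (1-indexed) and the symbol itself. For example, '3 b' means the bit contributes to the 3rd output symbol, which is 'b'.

Answer: 3 b

Derivation:
Bit 0: prefix='1' (no match yet)
Bit 1: prefix='11' -> emit 'n', reset
Bit 2: prefix='0' -> emit 'k', reset
Bit 3: prefix='1' (no match yet)
Bit 4: prefix='10' (no match yet)
Bit 5: prefix='100' -> emit 'b', reset
Bit 6: prefix='1' (no match yet)
Bit 7: prefix='10' (no match yet)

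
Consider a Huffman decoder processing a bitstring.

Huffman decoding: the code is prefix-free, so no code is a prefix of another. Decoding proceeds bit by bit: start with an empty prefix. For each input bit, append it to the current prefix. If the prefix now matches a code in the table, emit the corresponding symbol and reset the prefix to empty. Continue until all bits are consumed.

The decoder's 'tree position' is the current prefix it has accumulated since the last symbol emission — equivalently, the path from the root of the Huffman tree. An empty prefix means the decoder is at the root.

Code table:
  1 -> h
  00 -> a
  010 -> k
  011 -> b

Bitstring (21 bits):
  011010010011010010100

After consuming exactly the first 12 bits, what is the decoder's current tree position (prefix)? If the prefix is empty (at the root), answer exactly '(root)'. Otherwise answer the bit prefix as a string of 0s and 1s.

Answer: (root)

Derivation:
Bit 0: prefix='0' (no match yet)
Bit 1: prefix='01' (no match yet)
Bit 2: prefix='011' -> emit 'b', reset
Bit 3: prefix='0' (no match yet)
Bit 4: prefix='01' (no match yet)
Bit 5: prefix='010' -> emit 'k', reset
Bit 6: prefix='0' (no match yet)
Bit 7: prefix='01' (no match yet)
Bit 8: prefix='010' -> emit 'k', reset
Bit 9: prefix='0' (no match yet)
Bit 10: prefix='01' (no match yet)
Bit 11: prefix='011' -> emit 'b', reset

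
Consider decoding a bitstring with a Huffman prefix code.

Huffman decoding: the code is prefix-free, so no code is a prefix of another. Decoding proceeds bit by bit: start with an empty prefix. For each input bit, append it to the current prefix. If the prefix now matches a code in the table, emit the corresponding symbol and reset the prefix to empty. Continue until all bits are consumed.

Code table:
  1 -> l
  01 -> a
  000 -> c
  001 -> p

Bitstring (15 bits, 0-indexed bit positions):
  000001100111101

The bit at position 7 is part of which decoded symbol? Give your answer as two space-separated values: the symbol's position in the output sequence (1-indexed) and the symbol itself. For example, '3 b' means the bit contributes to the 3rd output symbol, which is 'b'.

Answer: 4 p

Derivation:
Bit 0: prefix='0' (no match yet)
Bit 1: prefix='00' (no match yet)
Bit 2: prefix='000' -> emit 'c', reset
Bit 3: prefix='0' (no match yet)
Bit 4: prefix='00' (no match yet)
Bit 5: prefix='001' -> emit 'p', reset
Bit 6: prefix='1' -> emit 'l', reset
Bit 7: prefix='0' (no match yet)
Bit 8: prefix='00' (no match yet)
Bit 9: prefix='001' -> emit 'p', reset
Bit 10: prefix='1' -> emit 'l', reset
Bit 11: prefix='1' -> emit 'l', reset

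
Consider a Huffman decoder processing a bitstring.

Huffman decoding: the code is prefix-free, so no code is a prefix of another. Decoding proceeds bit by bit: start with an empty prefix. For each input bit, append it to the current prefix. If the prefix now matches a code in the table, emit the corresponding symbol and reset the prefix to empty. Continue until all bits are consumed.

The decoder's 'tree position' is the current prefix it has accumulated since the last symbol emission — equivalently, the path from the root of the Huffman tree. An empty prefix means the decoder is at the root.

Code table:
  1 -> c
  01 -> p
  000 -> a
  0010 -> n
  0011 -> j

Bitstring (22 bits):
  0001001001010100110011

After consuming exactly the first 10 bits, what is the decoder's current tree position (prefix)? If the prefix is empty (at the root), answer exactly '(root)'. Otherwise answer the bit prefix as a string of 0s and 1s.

Answer: (root)

Derivation:
Bit 0: prefix='0' (no match yet)
Bit 1: prefix='00' (no match yet)
Bit 2: prefix='000' -> emit 'a', reset
Bit 3: prefix='1' -> emit 'c', reset
Bit 4: prefix='0' (no match yet)
Bit 5: prefix='00' (no match yet)
Bit 6: prefix='001' (no match yet)
Bit 7: prefix='0010' -> emit 'n', reset
Bit 8: prefix='0' (no match yet)
Bit 9: prefix='01' -> emit 'p', reset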